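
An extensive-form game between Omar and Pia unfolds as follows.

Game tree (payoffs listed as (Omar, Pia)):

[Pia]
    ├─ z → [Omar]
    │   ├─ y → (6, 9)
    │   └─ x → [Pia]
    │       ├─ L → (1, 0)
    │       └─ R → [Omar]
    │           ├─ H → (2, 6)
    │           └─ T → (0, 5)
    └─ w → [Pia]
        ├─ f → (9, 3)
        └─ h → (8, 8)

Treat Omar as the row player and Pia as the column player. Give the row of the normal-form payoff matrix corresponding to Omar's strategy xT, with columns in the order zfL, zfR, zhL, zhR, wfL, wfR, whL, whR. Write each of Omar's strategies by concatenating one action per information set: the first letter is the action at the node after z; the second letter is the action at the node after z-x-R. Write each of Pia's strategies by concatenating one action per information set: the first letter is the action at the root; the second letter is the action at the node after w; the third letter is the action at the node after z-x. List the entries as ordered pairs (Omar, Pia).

(1,0) (0,5) (1,0) (0,5) (9,3) (9,3) (8,8) (8,8)

vs zfL: Pia plays z → Omar plays x at [z] → Pia plays L at [z-x] → (1, 0)
vs zfR: Pia plays z → Omar plays x at [z] → Pia plays R at [z-x] → Omar plays T at [z-x-R] → (0, 5)
vs zhL: Pia plays z → Omar plays x at [z] → Pia plays L at [z-x] → (1, 0)
vs zhR: Pia plays z → Omar plays x at [z] → Pia plays R at [z-x] → Omar plays T at [z-x-R] → (0, 5)
vs wfL: Pia plays w → Pia plays f at [w] → (9, 3)
vs wfR: Pia plays w → Pia plays f at [w] → (9, 3)
vs whL: Pia plays w → Pia plays h at [w] → (8, 8)
vs whR: Pia plays w → Pia plays h at [w] → (8, 8)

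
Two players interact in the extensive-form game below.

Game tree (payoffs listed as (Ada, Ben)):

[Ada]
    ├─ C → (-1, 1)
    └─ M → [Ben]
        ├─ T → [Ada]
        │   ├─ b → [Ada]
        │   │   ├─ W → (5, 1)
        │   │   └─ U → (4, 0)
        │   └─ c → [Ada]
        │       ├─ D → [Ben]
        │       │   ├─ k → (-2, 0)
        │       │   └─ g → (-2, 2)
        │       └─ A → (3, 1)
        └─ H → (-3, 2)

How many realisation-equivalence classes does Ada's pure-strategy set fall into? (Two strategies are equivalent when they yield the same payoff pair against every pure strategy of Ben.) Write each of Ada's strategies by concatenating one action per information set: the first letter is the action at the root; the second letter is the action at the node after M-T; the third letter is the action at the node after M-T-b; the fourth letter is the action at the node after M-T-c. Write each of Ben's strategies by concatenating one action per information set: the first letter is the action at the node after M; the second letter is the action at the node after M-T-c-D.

Ada has 16 pure strategies: CbWD, CbWA, CbUD, CbUA, CcWD, CcWA, CcUD, CcUA, MbWD, MbWA, MbUD, MbUA, McWD, McWA, McUD, McUA. Columns: Tk, Tg, Hk, Hg.
{CbWD, CbWA, CbUD, CbUA, CcWD, CcWA, CcUD, CcUA} → row (-1,1) (-1,1) (-1,1) (-1,1)
{MbWD, MbWA} → row (5,1) (5,1) (-3,2) (-3,2)
{MbUD, MbUA} → row (4,0) (4,0) (-3,2) (-3,2)
{McWD, McUD} → row (-2,0) (-2,2) (-3,2) (-3,2)
{McWA, McUA} → row (3,1) (3,1) (-3,2) (-3,2)
That's 5 distinct rows out of 16 strategies.

5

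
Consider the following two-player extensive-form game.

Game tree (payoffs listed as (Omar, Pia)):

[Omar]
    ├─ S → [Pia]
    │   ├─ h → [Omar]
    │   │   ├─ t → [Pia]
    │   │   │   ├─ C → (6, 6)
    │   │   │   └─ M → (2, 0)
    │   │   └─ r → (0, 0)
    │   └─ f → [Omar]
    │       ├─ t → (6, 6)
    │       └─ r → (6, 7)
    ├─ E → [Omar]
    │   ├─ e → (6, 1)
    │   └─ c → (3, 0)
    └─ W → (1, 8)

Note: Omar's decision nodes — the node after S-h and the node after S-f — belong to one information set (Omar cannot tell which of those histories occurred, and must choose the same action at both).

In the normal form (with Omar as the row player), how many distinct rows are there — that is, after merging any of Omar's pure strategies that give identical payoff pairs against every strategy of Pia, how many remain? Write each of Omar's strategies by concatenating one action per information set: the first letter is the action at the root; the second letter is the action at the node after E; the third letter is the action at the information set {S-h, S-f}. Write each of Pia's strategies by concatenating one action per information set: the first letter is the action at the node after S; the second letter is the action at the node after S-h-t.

Omar has 12 pure strategies: Set, Ser, Sct, Scr, Eet, Eer, Ect, Ecr, Wet, Wer, Wct, Wcr. Columns: hC, hM, fC, fM.
{Set, Sct} → row (6,6) (2,0) (6,6) (6,6)
{Ser, Scr} → row (0,0) (0,0) (6,7) (6,7)
{Eet, Eer} → row (6,1) (6,1) (6,1) (6,1)
{Ect, Ecr} → row (3,0) (3,0) (3,0) (3,0)
{Wet, Wer, Wct, Wcr} → row (1,8) (1,8) (1,8) (1,8)
That's 5 distinct rows out of 12 strategies.

5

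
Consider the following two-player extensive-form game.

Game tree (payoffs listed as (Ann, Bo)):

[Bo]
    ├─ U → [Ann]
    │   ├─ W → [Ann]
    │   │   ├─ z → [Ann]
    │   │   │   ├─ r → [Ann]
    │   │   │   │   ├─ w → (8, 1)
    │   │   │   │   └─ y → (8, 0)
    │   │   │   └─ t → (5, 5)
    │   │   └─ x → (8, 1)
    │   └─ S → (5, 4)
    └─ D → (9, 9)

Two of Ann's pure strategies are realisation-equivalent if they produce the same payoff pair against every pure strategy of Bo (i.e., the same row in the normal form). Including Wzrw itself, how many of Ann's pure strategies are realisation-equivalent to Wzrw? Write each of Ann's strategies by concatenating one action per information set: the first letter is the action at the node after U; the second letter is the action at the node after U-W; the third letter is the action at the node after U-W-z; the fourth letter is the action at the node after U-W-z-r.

Row for Wzrw (columns U, D): (8,1) (9,9).
Every one of Ann's information sets is on the play path for some reply by Bo when Ann follows Wzrw.
Even so, Wxrw, Wxry, Wxtw, Wxty happen to produce the same payoff in every column — so 5 strategies share this row.

5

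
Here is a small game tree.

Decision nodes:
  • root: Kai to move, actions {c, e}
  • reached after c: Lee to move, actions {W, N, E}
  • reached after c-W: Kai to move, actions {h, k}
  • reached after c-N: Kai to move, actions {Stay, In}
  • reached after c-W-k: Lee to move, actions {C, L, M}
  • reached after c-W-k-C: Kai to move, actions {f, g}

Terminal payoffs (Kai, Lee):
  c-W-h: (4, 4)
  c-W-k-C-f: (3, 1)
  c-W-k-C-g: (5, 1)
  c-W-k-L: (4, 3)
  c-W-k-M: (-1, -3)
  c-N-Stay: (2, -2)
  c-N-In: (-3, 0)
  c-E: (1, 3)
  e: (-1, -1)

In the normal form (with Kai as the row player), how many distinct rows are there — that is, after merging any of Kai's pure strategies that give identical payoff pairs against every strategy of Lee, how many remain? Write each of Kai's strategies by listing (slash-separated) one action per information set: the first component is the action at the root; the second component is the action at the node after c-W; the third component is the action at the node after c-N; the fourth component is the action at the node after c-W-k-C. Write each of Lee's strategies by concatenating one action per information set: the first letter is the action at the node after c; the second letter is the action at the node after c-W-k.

7

Kai has 16 pure strategies: c/h/Stay/f, c/h/Stay/g, c/h/In/f, c/h/In/g, c/k/Stay/f, c/k/Stay/g, c/k/In/f, c/k/In/g, e/h/Stay/f, e/h/Stay/g, e/h/In/f, e/h/In/g, e/k/Stay/f, e/k/Stay/g, e/k/In/f, e/k/In/g. Columns: WC, WL, WM, NC, NL, NM, EC, EL, EM.
{c/h/Stay/f, c/h/Stay/g} → row (4,4) (4,4) (4,4) (2,-2) (2,-2) (2,-2) (1,3) (1,3) (1,3)
{c/h/In/f, c/h/In/g} → row (4,4) (4,4) (4,4) (-3,0) (-3,0) (-3,0) (1,3) (1,3) (1,3)
{c/k/Stay/f} → row (3,1) (4,3) (-1,-3) (2,-2) (2,-2) (2,-2) (1,3) (1,3) (1,3)
{c/k/Stay/g} → row (5,1) (4,3) (-1,-3) (2,-2) (2,-2) (2,-2) (1,3) (1,3) (1,3)
{c/k/In/f} → row (3,1) (4,3) (-1,-3) (-3,0) (-3,0) (-3,0) (1,3) (1,3) (1,3)
{c/k/In/g} → row (5,1) (4,3) (-1,-3) (-3,0) (-3,0) (-3,0) (1,3) (1,3) (1,3)
{e/h/Stay/f, e/h/Stay/g, e/h/In/f, e/h/In/g, e/k/Stay/f, e/k/Stay/g, e/k/In/f, e/k/In/g} → row (-1,-1) (-1,-1) (-1,-1) (-1,-1) (-1,-1) (-1,-1) (-1,-1) (-1,-1) (-1,-1)
That's 7 distinct rows out of 16 strategies.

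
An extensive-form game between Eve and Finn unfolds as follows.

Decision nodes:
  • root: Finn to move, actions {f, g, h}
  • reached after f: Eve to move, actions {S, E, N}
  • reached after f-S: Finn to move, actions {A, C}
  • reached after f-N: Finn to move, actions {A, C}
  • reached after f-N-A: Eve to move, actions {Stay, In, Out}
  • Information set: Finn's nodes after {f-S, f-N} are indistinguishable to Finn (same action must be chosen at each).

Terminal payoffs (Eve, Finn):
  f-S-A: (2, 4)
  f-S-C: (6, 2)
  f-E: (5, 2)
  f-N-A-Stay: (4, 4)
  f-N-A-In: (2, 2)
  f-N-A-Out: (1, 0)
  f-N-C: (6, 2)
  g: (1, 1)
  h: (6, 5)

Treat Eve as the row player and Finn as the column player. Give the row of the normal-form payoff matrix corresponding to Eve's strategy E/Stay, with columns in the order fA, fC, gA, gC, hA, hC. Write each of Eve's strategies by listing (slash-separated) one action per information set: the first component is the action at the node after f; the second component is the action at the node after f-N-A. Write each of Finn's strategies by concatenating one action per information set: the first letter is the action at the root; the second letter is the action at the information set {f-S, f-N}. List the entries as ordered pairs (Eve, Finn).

vs fA: Finn plays f → Eve plays E at [f] → (5, 2)
vs fC: Finn plays f → Eve plays E at [f] → (5, 2)
vs gA: Finn plays g → (1, 1)
vs gC: Finn plays g → (1, 1)
vs hA: Finn plays h → (6, 5)
vs hC: Finn plays h → (6, 5)

(5,2) (5,2) (1,1) (1,1) (6,5) (6,5)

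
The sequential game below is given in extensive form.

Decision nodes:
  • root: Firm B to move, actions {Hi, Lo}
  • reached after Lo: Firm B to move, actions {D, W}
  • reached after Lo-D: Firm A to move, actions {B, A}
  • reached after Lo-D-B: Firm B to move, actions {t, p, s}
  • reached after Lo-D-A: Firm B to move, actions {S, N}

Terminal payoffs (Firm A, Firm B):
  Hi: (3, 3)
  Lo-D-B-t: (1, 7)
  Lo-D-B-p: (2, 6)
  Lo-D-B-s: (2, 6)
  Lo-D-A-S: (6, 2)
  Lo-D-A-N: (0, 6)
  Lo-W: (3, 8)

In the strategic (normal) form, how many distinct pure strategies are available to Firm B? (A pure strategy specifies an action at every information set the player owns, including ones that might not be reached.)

Firm B owns the root with actions {Hi, Lo} — two choices.
Firm B owns the node after Lo with actions {D, W} — two choices.
Firm B owns the node after Lo-D-B with actions {t, p, s} — three choices.
Firm B owns the node after Lo-D-A with actions {S, N} — two choices.
A pure strategy fixes one action at each information set independently, so the count is the product 2 × 2 × 3 × 2 = 24.
(For reference, Firm A has 2 pure strategies, giving a 24×2 normal-form matrix.)

24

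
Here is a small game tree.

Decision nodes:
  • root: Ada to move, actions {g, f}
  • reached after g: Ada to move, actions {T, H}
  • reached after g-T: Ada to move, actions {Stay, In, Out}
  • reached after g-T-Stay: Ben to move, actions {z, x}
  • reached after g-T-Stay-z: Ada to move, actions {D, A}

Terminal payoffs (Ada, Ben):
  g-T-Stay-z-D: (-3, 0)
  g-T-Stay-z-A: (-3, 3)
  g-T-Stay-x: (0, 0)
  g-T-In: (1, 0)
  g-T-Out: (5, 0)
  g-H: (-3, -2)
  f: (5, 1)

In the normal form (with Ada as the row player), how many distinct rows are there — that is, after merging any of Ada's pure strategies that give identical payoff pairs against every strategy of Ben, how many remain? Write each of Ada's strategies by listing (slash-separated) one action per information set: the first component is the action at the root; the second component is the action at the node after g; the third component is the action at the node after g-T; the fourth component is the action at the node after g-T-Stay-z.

Ada has 24 pure strategies: g/T/Stay/D, g/T/Stay/A, g/T/In/D, g/T/In/A, g/T/Out/D, g/T/Out/A, g/H/Stay/D, g/H/Stay/A, g/H/In/D, g/H/In/A, g/H/Out/D, g/H/Out/A, f/T/Stay/D, f/T/Stay/A, f/T/In/D, f/T/In/A, f/T/Out/D, f/T/Out/A, f/H/Stay/D, f/H/Stay/A, f/H/In/D, f/H/In/A, f/H/Out/D, f/H/Out/A. Columns: z, x.
{g/T/Stay/D} → row (-3,0) (0,0)
{g/T/Stay/A} → row (-3,3) (0,0)
{g/T/In/D, g/T/In/A} → row (1,0) (1,0)
{g/T/Out/D, g/T/Out/A} → row (5,0) (5,0)
{g/H/Stay/D, g/H/Stay/A, g/H/In/D, g/H/In/A, g/H/Out/D, g/H/Out/A} → row (-3,-2) (-3,-2)
{f/T/Stay/D, f/T/Stay/A, f/T/In/D, f/T/In/A, f/T/Out/D, f/T/Out/A, f/H/Stay/D, f/H/Stay/A, f/H/In/D, f/H/In/A, f/H/Out/D, f/H/Out/A} → row (5,1) (5,1)
That's 6 distinct rows out of 24 strategies.

6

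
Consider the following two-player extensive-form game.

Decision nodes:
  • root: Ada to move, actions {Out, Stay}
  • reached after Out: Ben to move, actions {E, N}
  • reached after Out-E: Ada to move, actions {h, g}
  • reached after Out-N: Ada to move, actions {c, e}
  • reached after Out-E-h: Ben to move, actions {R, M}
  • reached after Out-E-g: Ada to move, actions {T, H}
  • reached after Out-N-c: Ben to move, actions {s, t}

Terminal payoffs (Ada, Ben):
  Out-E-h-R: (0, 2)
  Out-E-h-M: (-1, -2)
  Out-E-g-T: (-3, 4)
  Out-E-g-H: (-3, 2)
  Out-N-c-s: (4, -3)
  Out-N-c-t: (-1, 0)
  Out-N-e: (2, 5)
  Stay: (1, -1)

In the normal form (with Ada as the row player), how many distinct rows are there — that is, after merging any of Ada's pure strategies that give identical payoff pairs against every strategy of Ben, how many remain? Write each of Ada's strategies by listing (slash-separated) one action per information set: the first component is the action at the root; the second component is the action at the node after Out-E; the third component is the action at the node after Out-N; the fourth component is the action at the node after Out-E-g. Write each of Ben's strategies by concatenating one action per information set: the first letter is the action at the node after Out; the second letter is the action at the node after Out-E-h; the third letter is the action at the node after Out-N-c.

Ada has 16 pure strategies: Out/h/c/T, Out/h/c/H, Out/h/e/T, Out/h/e/H, Out/g/c/T, Out/g/c/H, Out/g/e/T, Out/g/e/H, Stay/h/c/T, Stay/h/c/H, Stay/h/e/T, Stay/h/e/H, Stay/g/c/T, Stay/g/c/H, Stay/g/e/T, Stay/g/e/H. Columns: ERs, ERt, EMs, EMt, NRs, NRt, NMs, NMt.
{Out/h/c/T, Out/h/c/H} → row (0,2) (0,2) (-1,-2) (-1,-2) (4,-3) (-1,0) (4,-3) (-1,0)
{Out/h/e/T, Out/h/e/H} → row (0,2) (0,2) (-1,-2) (-1,-2) (2,5) (2,5) (2,5) (2,5)
{Out/g/c/T} → row (-3,4) (-3,4) (-3,4) (-3,4) (4,-3) (-1,0) (4,-3) (-1,0)
{Out/g/c/H} → row (-3,2) (-3,2) (-3,2) (-3,2) (4,-3) (-1,0) (4,-3) (-1,0)
{Out/g/e/T} → row (-3,4) (-3,4) (-3,4) (-3,4) (2,5) (2,5) (2,5) (2,5)
{Out/g/e/H} → row (-3,2) (-3,2) (-3,2) (-3,2) (2,5) (2,5) (2,5) (2,5)
{Stay/h/c/T, Stay/h/c/H, Stay/h/e/T, Stay/h/e/H, Stay/g/c/T, Stay/g/c/H, Stay/g/e/T, Stay/g/e/H} → row (1,-1) (1,-1) (1,-1) (1,-1) (1,-1) (1,-1) (1,-1) (1,-1)
That's 7 distinct rows out of 16 strategies.

7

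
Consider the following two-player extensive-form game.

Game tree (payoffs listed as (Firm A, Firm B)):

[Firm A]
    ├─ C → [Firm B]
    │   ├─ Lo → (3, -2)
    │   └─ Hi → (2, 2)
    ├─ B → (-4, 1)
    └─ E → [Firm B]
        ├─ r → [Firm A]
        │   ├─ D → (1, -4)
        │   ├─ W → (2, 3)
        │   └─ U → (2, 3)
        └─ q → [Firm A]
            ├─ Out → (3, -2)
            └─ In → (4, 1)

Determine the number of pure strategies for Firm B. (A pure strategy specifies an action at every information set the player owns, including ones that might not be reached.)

Firm B owns the node after C with actions {Lo, Hi} — two choices.
Firm B owns the node after E with actions {r, q} — two choices.
A pure strategy fixes one action at each information set independently, so the count is the product 2 × 2 = 4.
(For reference, Firm A has 18 pure strategies, giving a 4×18 normal-form matrix.)

4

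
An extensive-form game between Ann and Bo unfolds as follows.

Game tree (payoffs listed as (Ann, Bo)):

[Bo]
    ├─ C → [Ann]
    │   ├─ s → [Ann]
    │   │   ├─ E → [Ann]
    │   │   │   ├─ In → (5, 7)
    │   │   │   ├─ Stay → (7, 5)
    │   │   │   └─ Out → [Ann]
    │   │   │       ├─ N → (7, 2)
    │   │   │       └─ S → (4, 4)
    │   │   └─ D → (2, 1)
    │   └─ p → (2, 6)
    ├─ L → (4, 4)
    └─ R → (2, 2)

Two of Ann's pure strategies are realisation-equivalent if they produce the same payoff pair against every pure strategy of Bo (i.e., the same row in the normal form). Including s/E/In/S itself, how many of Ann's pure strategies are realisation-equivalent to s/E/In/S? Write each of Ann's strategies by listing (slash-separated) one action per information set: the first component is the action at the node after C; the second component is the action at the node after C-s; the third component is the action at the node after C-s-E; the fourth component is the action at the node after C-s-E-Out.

2

Row for s/E/In/S (columns C, L, R): (5,7) (4,4) (2,2).
Under s/E/In/S, Ann's choice at the node after C-s-E-Out can never be reached regardless of what Bo does, so varying those choices leaves every outcome unchanged.
Holding the reachable choices fixed and varying the unreachable one freely already gives 2 equivalent strategies.
No other strategy reproduces this row, so those 2 are the full class: s/E/In/N, s/E/In/S.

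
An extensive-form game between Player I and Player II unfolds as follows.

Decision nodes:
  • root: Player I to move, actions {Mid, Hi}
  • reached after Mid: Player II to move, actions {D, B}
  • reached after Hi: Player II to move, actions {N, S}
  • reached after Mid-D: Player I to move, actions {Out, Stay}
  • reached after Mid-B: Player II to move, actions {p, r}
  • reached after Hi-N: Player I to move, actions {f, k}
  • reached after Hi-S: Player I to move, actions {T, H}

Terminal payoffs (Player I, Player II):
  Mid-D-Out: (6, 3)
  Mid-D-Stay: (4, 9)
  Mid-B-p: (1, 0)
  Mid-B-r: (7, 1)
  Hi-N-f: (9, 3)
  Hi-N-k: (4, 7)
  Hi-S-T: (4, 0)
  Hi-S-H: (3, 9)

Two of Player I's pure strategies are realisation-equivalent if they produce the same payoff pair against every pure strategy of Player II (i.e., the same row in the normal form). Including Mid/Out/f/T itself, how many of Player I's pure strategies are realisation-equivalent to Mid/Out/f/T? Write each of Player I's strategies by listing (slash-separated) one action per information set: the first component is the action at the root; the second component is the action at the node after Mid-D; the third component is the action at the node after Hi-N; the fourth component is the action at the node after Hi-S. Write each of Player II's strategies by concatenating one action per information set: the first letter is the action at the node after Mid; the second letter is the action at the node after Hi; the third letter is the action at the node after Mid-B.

Row for Mid/Out/f/T (columns DNp, DNr, DSp, DSr, BNp, BNr, BSp, BSr): (6,3) (6,3) (6,3) (6,3) (1,0) (7,1) (1,0) (7,1).
Under Mid/Out/f/T, Player I's choice at the node after Hi-N and at the node after Hi-S can never be reached regardless of what Player II does, so varying those choices leaves every outcome unchanged.
Holding the reachable choices fixed and varying the unreachable ones freely already gives 2 × 2 = 4 equivalent strategies.
No other strategy reproduces this row, so those 4 are the full class: Mid/Out/f/T, Mid/Out/f/H, Mid/Out/k/T, Mid/Out/k/H.

4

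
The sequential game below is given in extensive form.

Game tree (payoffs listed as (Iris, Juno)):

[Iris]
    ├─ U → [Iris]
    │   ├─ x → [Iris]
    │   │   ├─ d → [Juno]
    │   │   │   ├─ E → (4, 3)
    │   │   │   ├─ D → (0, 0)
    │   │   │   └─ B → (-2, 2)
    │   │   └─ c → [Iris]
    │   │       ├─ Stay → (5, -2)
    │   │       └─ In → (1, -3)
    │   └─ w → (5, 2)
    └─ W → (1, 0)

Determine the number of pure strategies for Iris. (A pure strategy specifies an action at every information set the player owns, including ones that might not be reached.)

16

Iris owns the root with actions {U, W} — two choices.
Iris owns the node after U with actions {x, w} — two choices.
Iris owns the node after U-x with actions {d, c} — two choices.
Iris owns the node after U-x-c with actions {Stay, In} — two choices.
A pure strategy fixes one action at each information set independently, so the count is the product 2 × 2 × 2 × 2 = 16.
(For reference, Juno has 3 pure strategies, giving a 16×3 normal-form matrix.)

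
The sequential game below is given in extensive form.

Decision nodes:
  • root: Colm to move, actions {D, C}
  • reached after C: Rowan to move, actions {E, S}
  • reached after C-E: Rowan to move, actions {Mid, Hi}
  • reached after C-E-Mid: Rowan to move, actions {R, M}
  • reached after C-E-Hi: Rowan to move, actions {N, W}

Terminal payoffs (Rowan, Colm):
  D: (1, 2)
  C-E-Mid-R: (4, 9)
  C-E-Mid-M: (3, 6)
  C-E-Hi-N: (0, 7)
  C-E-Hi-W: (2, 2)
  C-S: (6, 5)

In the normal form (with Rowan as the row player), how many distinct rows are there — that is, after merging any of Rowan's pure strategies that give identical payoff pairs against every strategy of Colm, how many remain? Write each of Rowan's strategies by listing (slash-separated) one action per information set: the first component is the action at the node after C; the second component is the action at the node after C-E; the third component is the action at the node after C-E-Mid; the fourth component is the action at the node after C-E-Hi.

Rowan has 16 pure strategies: E/Mid/R/N, E/Mid/R/W, E/Mid/M/N, E/Mid/M/W, E/Hi/R/N, E/Hi/R/W, E/Hi/M/N, E/Hi/M/W, S/Mid/R/N, S/Mid/R/W, S/Mid/M/N, S/Mid/M/W, S/Hi/R/N, S/Hi/R/W, S/Hi/M/N, S/Hi/M/W. Columns: D, C.
{E/Mid/R/N, E/Mid/R/W} → row (1,2) (4,9)
{E/Mid/M/N, E/Mid/M/W} → row (1,2) (3,6)
{E/Hi/R/N, E/Hi/M/N} → row (1,2) (0,7)
{E/Hi/R/W, E/Hi/M/W} → row (1,2) (2,2)
{S/Mid/R/N, S/Mid/R/W, S/Mid/M/N, S/Mid/M/W, S/Hi/R/N, S/Hi/R/W, S/Hi/M/N, S/Hi/M/W} → row (1,2) (6,5)
That's 5 distinct rows out of 16 strategies.

5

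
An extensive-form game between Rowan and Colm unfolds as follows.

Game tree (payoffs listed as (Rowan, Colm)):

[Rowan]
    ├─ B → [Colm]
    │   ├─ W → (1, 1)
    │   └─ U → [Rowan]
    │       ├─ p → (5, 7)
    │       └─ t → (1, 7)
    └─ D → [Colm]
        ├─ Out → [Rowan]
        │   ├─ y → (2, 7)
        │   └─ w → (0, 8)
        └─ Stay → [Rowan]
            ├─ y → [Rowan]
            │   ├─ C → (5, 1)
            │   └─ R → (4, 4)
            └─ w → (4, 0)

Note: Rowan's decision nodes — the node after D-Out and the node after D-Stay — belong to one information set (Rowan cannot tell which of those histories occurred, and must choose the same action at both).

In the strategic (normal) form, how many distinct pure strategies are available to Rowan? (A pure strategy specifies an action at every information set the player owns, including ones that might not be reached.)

16

Rowan owns the root with actions {B, D} — two choices.
Rowan owns the node after B-U with actions {p, t} — two choices.
Rowan owns the information set {D-Out, D-Stay} with actions {y, w} — two choices.
Rowan owns the node after D-Stay-y with actions {C, R} — two choices.
A pure strategy fixes one action at each information set independently, so the count is the product 2 × 2 × 2 × 2 = 16.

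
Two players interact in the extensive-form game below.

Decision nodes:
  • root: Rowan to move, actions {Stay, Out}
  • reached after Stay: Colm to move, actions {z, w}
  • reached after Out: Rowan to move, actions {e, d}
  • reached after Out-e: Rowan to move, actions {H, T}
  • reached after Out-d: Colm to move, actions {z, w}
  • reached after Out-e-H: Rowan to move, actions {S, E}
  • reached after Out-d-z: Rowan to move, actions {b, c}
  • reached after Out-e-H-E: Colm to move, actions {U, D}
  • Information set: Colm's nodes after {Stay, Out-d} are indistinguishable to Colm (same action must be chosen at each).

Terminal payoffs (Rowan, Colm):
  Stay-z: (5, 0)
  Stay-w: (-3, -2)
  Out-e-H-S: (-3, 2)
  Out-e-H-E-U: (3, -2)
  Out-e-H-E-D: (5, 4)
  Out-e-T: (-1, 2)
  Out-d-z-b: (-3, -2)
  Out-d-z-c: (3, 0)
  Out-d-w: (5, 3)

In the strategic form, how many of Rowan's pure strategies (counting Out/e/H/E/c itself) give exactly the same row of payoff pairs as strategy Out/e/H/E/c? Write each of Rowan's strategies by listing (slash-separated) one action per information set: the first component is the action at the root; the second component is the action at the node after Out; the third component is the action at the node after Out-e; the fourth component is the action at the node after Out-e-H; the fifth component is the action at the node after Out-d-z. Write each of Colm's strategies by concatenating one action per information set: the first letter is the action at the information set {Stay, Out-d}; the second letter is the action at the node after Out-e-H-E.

2

Row for Out/e/H/E/c (columns zU, zD, wU, wD): (3,-2) (5,4) (3,-2) (5,4).
Under Out/e/H/E/c, Rowan's choice at the node after Out-d-z can never be reached regardless of what Colm does, so varying those choices leaves every outcome unchanged.
Holding the reachable choices fixed and varying the unreachable one freely already gives 2 equivalent strategies.
No other strategy reproduces this row, so those 2 are the full class: Out/e/H/E/b, Out/e/H/E/c.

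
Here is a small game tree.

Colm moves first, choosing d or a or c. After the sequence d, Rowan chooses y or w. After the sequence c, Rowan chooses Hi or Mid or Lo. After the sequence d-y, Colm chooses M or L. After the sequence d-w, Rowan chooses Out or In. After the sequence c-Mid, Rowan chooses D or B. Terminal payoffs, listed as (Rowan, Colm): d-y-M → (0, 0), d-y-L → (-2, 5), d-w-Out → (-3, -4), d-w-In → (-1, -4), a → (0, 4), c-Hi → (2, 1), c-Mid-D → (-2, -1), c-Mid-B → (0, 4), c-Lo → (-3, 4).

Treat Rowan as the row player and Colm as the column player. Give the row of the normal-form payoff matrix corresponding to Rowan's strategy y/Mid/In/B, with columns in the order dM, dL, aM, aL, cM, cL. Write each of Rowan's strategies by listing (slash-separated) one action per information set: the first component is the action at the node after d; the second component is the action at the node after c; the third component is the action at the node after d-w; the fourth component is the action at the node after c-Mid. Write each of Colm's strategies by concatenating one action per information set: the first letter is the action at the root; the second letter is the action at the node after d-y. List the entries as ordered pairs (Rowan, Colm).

(0,0) (-2,5) (0,4) (0,4) (0,4) (0,4)

vs dM: Colm plays d → Rowan plays y at [d] → Colm plays M at [d-y] → (0, 0)
vs dL: Colm plays d → Rowan plays y at [d] → Colm plays L at [d-y] → (-2, 5)
vs aM: Colm plays a → (0, 4)
vs aL: Colm plays a → (0, 4)
vs cM: Colm plays c → Rowan plays Mid at [c] → Rowan plays B at [c-Mid] → (0, 4)
vs cL: Colm plays c → Rowan plays Mid at [c] → Rowan plays B at [c-Mid] → (0, 4)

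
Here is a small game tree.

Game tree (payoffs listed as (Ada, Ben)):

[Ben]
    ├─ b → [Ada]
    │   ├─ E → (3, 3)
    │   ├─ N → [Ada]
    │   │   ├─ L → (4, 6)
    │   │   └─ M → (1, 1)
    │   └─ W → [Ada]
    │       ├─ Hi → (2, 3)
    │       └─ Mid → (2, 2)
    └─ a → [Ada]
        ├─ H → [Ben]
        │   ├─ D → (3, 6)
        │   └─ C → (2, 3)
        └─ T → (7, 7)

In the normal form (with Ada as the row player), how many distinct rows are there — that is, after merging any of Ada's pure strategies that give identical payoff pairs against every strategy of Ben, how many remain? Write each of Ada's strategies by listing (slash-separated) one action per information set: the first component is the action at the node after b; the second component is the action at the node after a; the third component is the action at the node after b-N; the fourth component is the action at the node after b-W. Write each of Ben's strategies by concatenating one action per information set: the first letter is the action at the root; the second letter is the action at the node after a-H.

10

Ada has 24 pure strategies: E/H/L/Hi, E/H/L/Mid, E/H/M/Hi, E/H/M/Mid, E/T/L/Hi, E/T/L/Mid, E/T/M/Hi, E/T/M/Mid, N/H/L/Hi, N/H/L/Mid, N/H/M/Hi, N/H/M/Mid, N/T/L/Hi, N/T/L/Mid, N/T/M/Hi, N/T/M/Mid, W/H/L/Hi, W/H/L/Mid, W/H/M/Hi, W/H/M/Mid, W/T/L/Hi, W/T/L/Mid, W/T/M/Hi, W/T/M/Mid. Columns: bD, bC, aD, aC.
{E/H/L/Hi, E/H/L/Mid, E/H/M/Hi, E/H/M/Mid} → row (3,3) (3,3) (3,6) (2,3)
{E/T/L/Hi, E/T/L/Mid, E/T/M/Hi, E/T/M/Mid} → row (3,3) (3,3) (7,7) (7,7)
{N/H/L/Hi, N/H/L/Mid} → row (4,6) (4,6) (3,6) (2,3)
{N/H/M/Hi, N/H/M/Mid} → row (1,1) (1,1) (3,6) (2,3)
{N/T/L/Hi, N/T/L/Mid} → row (4,6) (4,6) (7,7) (7,7)
{N/T/M/Hi, N/T/M/Mid} → row (1,1) (1,1) (7,7) (7,7)
{W/H/L/Hi, W/H/M/Hi} → row (2,3) (2,3) (3,6) (2,3)
{W/H/L/Mid, W/H/M/Mid} → row (2,2) (2,2) (3,6) (2,3)
{W/T/L/Hi, W/T/M/Hi} → row (2,3) (2,3) (7,7) (7,7)
{W/T/L/Mid, W/T/M/Mid} → row (2,2) (2,2) (7,7) (7,7)
That's 10 distinct rows out of 24 strategies.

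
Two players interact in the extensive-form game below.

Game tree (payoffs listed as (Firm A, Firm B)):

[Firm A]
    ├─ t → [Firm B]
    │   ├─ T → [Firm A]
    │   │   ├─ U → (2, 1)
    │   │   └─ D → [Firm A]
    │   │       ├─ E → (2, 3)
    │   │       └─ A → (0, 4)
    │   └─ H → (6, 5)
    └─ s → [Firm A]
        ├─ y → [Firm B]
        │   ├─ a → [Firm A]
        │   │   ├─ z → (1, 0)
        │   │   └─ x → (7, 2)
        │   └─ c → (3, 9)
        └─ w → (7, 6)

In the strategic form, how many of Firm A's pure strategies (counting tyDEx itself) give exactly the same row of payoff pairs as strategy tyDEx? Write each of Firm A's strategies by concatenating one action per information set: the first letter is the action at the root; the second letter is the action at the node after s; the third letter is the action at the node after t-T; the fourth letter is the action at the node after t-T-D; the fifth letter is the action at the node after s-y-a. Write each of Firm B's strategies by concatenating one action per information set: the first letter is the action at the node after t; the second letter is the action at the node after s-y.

4

Row for tyDEx (columns Ta, Tc, Ha, Hc): (2,3) (2,3) (6,5) (6,5).
Under tyDEx, Firm A's choice at the node after s and at the node after s-y-a can never be reached regardless of what Firm B does, so varying those choices leaves every outcome unchanged.
Holding the reachable choices fixed and varying the unreachable ones freely already gives 2 × 2 = 4 equivalent strategies.
No other strategy reproduces this row, so those 4 are the full class: tyDEz, tyDEx, twDEz, twDEx.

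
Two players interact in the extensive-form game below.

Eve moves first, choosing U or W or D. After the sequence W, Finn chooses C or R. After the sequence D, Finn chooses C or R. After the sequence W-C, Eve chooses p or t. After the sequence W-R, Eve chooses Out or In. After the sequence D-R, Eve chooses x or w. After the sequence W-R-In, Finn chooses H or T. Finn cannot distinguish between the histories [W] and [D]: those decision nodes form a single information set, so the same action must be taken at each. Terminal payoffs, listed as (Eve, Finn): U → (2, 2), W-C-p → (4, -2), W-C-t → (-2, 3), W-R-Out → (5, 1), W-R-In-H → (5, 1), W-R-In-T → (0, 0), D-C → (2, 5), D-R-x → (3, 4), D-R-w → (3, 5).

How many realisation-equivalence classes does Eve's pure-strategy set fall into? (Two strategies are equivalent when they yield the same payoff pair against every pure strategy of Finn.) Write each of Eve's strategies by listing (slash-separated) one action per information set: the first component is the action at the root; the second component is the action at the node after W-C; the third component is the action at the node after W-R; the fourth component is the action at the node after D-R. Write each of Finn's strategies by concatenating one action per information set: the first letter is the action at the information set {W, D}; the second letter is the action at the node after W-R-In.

7

Eve has 24 pure strategies: U/p/Out/x, U/p/Out/w, U/p/In/x, U/p/In/w, U/t/Out/x, U/t/Out/w, U/t/In/x, U/t/In/w, W/p/Out/x, W/p/Out/w, W/p/In/x, W/p/In/w, W/t/Out/x, W/t/Out/w, W/t/In/x, W/t/In/w, D/p/Out/x, D/p/Out/w, D/p/In/x, D/p/In/w, D/t/Out/x, D/t/Out/w, D/t/In/x, D/t/In/w. Columns: CH, CT, RH, RT.
{U/p/Out/x, U/p/Out/w, U/p/In/x, U/p/In/w, U/t/Out/x, U/t/Out/w, U/t/In/x, U/t/In/w} → row (2,2) (2,2) (2,2) (2,2)
{W/p/Out/x, W/p/Out/w} → row (4,-2) (4,-2) (5,1) (5,1)
{W/p/In/x, W/p/In/w} → row (4,-2) (4,-2) (5,1) (0,0)
{W/t/Out/x, W/t/Out/w} → row (-2,3) (-2,3) (5,1) (5,1)
{W/t/In/x, W/t/In/w} → row (-2,3) (-2,3) (5,1) (0,0)
{D/p/Out/x, D/p/In/x, D/t/Out/x, D/t/In/x} → row (2,5) (2,5) (3,4) (3,4)
{D/p/Out/w, D/p/In/w, D/t/Out/w, D/t/In/w} → row (2,5) (2,5) (3,5) (3,5)
That's 7 distinct rows out of 24 strategies.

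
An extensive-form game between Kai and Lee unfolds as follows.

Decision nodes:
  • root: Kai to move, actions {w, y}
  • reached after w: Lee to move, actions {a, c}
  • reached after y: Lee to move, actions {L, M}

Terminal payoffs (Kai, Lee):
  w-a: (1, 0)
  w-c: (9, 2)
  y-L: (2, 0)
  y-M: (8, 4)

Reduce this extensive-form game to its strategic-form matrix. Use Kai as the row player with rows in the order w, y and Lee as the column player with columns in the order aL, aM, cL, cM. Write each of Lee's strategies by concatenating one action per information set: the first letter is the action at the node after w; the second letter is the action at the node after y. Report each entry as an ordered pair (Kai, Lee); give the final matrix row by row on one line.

           aL       aM       cL       cM
   w    (1,0)    (1,0)    (9,2)    (9,2)
   y    (2,0)    (8,4)    (2,0)    (8,4)

w: (1,0) (1,0) (9,2) (9,2) | y: (2,0) (8,4) (2,0) (8,4)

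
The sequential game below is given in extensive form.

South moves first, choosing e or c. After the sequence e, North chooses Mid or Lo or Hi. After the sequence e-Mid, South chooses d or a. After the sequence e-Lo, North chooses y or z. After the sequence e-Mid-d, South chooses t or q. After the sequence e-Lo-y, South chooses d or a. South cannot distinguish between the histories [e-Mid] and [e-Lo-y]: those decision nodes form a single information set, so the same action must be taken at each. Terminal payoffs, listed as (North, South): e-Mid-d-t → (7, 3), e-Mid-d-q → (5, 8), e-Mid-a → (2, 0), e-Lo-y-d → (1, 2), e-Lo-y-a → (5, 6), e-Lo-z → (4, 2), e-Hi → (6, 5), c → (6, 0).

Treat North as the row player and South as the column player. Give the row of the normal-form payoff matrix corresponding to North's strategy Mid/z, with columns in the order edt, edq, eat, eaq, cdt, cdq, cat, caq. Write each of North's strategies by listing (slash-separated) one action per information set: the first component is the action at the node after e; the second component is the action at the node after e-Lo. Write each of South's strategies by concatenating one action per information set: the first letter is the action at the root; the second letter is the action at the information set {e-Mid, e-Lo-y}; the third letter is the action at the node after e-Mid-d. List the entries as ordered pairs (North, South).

(7,3) (5,8) (2,0) (2,0) (6,0) (6,0) (6,0) (6,0)

vs edt: South plays e → North plays Mid at [e] → South plays d at [e-Mid] → South plays t at [e-Mid-d] → (7, 3)
vs edq: South plays e → North plays Mid at [e] → South plays d at [e-Mid] → South plays q at [e-Mid-d] → (5, 8)
vs eat: South plays e → North plays Mid at [e] → South plays a at [e-Mid] → (2, 0)
vs eaq: South plays e → North plays Mid at [e] → South plays a at [e-Mid] → (2, 0)
vs cdt: South plays c → (6, 0)
vs cdq: South plays c → (6, 0)
vs cat: South plays c → (6, 0)
vs caq: South plays c → (6, 0)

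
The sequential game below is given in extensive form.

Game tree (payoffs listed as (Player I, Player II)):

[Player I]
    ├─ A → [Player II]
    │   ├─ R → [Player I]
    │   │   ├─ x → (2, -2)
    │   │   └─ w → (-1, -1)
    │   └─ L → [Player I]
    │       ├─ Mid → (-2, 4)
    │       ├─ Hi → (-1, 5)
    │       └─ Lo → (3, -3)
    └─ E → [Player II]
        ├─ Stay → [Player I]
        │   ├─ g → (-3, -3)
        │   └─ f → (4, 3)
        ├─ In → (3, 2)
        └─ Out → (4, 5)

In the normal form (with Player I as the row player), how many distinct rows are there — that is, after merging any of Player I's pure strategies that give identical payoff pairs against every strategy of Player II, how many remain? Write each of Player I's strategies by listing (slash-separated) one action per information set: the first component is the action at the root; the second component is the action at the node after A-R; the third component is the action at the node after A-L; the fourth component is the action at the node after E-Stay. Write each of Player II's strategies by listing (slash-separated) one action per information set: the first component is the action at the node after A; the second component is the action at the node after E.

Player I has 24 pure strategies: A/x/Mid/g, A/x/Mid/f, A/x/Hi/g, A/x/Hi/f, A/x/Lo/g, A/x/Lo/f, A/w/Mid/g, A/w/Mid/f, A/w/Hi/g, A/w/Hi/f, A/w/Lo/g, A/w/Lo/f, E/x/Mid/g, E/x/Mid/f, E/x/Hi/g, E/x/Hi/f, E/x/Lo/g, E/x/Lo/f, E/w/Mid/g, E/w/Mid/f, E/w/Hi/g, E/w/Hi/f, E/w/Lo/g, E/w/Lo/f. Columns: R/Stay, R/In, R/Out, L/Stay, L/In, L/Out.
{A/x/Mid/g, A/x/Mid/f} → row (2,-2) (2,-2) (2,-2) (-2,4) (-2,4) (-2,4)
{A/x/Hi/g, A/x/Hi/f} → row (2,-2) (2,-2) (2,-2) (-1,5) (-1,5) (-1,5)
{A/x/Lo/g, A/x/Lo/f} → row (2,-2) (2,-2) (2,-2) (3,-3) (3,-3) (3,-3)
{A/w/Mid/g, A/w/Mid/f} → row (-1,-1) (-1,-1) (-1,-1) (-2,4) (-2,4) (-2,4)
{A/w/Hi/g, A/w/Hi/f} → row (-1,-1) (-1,-1) (-1,-1) (-1,5) (-1,5) (-1,5)
{A/w/Lo/g, A/w/Lo/f} → row (-1,-1) (-1,-1) (-1,-1) (3,-3) (3,-3) (3,-3)
{E/x/Mid/g, E/x/Hi/g, E/x/Lo/g, E/w/Mid/g, E/w/Hi/g, E/w/Lo/g} → row (-3,-3) (3,2) (4,5) (-3,-3) (3,2) (4,5)
{E/x/Mid/f, E/x/Hi/f, E/x/Lo/f, E/w/Mid/f, E/w/Hi/f, E/w/Lo/f} → row (4,3) (3,2) (4,5) (4,3) (3,2) (4,5)
That's 8 distinct rows out of 24 strategies.

8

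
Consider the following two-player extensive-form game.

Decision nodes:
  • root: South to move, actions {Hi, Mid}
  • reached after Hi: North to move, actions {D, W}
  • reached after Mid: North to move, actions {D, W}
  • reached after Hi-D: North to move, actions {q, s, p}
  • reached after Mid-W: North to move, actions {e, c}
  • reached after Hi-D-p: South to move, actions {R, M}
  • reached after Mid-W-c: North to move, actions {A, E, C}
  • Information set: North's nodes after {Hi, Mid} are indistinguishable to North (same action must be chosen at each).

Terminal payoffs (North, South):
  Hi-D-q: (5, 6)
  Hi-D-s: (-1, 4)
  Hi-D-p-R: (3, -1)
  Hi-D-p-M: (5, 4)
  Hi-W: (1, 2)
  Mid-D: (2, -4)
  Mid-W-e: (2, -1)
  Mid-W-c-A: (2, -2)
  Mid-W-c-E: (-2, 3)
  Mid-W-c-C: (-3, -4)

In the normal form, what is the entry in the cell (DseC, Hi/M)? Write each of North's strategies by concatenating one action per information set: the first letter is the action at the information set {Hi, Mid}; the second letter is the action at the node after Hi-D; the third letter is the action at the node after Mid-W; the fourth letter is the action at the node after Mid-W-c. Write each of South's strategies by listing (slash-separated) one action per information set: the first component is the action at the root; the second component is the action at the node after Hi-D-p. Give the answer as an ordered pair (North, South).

(-1, 4)

Trace the play path from the root:
  South plays Hi
  North plays D at [Hi]
  North plays s at [Hi-D]
→ terminal payoff (-1, 4).
(North's choice at the node after Mid-W is never reached on this path, so it doesn't affect the outcome.)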